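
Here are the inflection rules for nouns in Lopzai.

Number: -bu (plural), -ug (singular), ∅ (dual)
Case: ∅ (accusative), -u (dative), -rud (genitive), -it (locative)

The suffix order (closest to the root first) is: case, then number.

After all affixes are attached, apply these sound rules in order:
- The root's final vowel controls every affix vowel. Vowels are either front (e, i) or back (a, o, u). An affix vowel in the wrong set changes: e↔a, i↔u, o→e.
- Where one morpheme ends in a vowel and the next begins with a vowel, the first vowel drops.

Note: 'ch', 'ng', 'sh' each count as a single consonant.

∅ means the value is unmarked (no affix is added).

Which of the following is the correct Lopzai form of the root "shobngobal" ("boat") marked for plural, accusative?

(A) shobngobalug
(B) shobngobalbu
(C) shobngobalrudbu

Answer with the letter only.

B

case = accusative: zero marking, form stays shobngobal.
Attach number plural -bu → shobngobalbu.
Vowel harmony: no change.
Vowel deletion: no change.
So the correct form is shobngobalbu, option (B).
(C) shobngobalrudbu is wrong: it uses genitive instead of accusative for case.
(A) shobngobalug is wrong: it uses singular instead of plural for number.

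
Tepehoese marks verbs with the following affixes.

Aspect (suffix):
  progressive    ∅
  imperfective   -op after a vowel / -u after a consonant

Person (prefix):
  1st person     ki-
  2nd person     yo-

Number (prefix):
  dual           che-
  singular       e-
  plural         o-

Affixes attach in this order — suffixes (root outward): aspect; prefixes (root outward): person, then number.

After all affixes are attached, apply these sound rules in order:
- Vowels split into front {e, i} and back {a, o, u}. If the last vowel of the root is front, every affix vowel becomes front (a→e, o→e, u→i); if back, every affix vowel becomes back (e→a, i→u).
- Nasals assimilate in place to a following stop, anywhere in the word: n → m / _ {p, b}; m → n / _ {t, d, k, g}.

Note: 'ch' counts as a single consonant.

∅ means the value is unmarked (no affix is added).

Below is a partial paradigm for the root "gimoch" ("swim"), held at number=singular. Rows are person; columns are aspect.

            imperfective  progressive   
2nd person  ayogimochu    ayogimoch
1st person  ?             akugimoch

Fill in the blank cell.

akugimochu

Attach aspect imperfective -u (after consonant 'ch') → gimochu.
Attach person 1st person ki- → kigimochu.
Attach number singular e- → ekigimochu.
Apply vowel harmony: ekigimochu → akugimochu.
Nasal assimilation: no change.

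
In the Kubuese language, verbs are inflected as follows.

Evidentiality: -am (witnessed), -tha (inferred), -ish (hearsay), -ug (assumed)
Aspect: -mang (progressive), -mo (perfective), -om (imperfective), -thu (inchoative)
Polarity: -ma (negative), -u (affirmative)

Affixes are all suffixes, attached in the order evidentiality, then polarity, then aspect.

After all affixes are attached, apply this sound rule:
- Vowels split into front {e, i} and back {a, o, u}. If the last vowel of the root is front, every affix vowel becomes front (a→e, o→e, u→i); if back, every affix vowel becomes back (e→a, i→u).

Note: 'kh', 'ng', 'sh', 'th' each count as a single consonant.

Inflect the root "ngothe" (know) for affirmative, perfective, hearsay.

Attach evidentiality hearsay -ish → ngotheish.
Attach polarity affirmative -u → ngotheishu.
Attach aspect perfective -mo → ngotheishumo.
Apply vowel harmony: ngotheishumo → ngotheishime.

ngotheishime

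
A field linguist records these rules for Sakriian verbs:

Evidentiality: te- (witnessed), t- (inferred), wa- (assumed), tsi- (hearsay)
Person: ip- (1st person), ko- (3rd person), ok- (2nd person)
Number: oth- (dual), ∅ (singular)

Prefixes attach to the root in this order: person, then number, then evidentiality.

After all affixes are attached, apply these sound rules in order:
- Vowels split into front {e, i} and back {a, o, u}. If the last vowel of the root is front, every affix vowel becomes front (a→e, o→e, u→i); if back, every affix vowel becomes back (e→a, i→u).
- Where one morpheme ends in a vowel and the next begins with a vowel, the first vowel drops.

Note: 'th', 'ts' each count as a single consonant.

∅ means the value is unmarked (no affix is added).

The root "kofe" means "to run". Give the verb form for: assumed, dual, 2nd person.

Attach person 2nd person ok- → okkofe.
Attach number dual oth- → othokkofe.
Attach evidentiality assumed wa- → waothokkofe.
Apply vowel harmony: waothokkofe → weethekkofe.
Apply vowel deletion: weethekkofe → wethekkofe.

wethekkofe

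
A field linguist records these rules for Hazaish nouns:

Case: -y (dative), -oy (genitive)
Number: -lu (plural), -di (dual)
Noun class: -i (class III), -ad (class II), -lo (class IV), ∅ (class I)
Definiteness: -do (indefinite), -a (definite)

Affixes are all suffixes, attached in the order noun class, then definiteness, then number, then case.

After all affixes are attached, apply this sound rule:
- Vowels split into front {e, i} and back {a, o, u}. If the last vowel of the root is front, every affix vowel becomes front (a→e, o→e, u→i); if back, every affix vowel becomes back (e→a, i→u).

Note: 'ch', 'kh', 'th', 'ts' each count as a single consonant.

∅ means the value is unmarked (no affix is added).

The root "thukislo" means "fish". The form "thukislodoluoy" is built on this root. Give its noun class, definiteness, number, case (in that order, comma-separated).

Segment: thukislo-do-lu-oy.
noun class: ∅ → class I.
definiteness: -do → indefinite.
number: -lu → plural.
case: -oy → genitive.

class I, indefinite, plural, genitive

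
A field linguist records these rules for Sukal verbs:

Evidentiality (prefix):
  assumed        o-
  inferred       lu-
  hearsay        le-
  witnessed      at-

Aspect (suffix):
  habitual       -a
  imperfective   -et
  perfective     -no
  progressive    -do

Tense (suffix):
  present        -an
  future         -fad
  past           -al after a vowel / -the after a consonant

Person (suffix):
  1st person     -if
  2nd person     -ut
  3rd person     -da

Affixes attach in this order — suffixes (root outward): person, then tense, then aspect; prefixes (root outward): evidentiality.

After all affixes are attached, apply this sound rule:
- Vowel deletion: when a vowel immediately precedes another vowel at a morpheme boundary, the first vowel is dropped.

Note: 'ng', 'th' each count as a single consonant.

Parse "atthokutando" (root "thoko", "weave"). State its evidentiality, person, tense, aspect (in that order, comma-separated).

witnessed, 2nd person, present, progressive

Segment: at-thoko-ut-an-do.
evidentiality: at- → witnessed.
person: -ut → 2nd person.
tense: -an → present.
aspect: -do → progressive.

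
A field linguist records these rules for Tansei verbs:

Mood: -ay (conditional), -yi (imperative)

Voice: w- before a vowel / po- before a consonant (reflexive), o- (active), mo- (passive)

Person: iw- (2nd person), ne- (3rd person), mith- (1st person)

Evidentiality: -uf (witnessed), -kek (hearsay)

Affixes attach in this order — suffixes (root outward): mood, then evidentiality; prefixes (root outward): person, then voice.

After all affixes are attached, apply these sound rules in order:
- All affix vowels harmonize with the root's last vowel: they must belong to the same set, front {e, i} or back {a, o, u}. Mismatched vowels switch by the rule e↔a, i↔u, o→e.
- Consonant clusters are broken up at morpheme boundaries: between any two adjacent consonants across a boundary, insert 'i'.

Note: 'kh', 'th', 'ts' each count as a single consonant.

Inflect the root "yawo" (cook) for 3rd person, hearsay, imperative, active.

onayawoyukak

Attach person 3rd person ne- → neyawo.
Attach voice active o- → oneyawo.
Attach mood imperative -yi → oneyawoyi.
Attach evidentiality hearsay -kek → oneyawoyikek.
Apply vowel harmony: oneyawoyikek → onayawoyukak.
Epenthesis: no change.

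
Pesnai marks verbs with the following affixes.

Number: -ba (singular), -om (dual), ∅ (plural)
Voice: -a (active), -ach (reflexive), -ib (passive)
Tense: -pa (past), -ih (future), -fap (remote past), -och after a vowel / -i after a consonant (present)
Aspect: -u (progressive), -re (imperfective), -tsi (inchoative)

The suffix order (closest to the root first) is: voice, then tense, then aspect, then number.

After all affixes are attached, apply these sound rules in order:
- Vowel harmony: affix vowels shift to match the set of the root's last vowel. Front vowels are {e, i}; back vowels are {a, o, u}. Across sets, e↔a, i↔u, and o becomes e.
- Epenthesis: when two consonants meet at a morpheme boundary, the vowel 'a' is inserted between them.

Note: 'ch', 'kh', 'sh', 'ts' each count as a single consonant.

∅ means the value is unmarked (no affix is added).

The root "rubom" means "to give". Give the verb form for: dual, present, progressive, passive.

rubomubuuom

Attach voice passive -ib → rubomib.
Attach tense present -i (after consonant 'b') → rubomibi.
Attach aspect progressive -u → rubomibiu.
Attach number dual -om → rubomibiuom.
Apply vowel harmony: rubomibiuom → rubomubuuom.
Epenthesis: no change.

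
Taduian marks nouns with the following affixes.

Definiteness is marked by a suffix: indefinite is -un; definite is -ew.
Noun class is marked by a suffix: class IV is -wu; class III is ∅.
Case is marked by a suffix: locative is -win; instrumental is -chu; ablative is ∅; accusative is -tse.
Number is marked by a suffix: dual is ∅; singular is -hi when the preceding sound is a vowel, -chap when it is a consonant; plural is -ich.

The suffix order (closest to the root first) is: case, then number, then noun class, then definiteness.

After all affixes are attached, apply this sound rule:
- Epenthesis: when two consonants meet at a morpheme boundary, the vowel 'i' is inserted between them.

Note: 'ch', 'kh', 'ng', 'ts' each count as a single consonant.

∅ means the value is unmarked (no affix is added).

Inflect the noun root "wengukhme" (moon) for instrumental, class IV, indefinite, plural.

Attach case instrumental -chu → wengukhmechu.
Attach number plural -ich → wengukhmechuich.
Attach noun class class IV -wu → wengukhmechuichwu.
Attach definiteness indefinite -un → wengukhmechuichwuun.
Apply epenthesis: wengukhmechuichwuun → wengukhmechuichiwuun.

wengukhmechuichiwuun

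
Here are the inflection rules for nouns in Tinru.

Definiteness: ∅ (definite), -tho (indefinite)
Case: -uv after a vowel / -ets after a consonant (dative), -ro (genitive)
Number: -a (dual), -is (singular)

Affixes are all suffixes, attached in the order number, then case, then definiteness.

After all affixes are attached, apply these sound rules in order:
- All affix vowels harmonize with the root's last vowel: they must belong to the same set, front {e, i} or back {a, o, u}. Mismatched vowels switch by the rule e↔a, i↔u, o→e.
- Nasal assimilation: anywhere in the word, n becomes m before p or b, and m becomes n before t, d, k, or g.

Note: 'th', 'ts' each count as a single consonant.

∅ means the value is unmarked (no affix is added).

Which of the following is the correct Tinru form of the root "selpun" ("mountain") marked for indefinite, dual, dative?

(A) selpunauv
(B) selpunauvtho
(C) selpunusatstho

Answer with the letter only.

B

Attach number dual -a → selpuna.
Attach case dative -uv (after vowel 'a') → selpunauv.
Attach definiteness indefinite -tho → selpunauvtho.
Vowel harmony: no change.
Nasal assimilation: no change.
So the correct form is selpunauvtho, option (B).
(C) selpunusatstho is wrong: it uses singular instead of dual for number.
(A) selpunauv is wrong: it uses definite instead of indefinite for definiteness.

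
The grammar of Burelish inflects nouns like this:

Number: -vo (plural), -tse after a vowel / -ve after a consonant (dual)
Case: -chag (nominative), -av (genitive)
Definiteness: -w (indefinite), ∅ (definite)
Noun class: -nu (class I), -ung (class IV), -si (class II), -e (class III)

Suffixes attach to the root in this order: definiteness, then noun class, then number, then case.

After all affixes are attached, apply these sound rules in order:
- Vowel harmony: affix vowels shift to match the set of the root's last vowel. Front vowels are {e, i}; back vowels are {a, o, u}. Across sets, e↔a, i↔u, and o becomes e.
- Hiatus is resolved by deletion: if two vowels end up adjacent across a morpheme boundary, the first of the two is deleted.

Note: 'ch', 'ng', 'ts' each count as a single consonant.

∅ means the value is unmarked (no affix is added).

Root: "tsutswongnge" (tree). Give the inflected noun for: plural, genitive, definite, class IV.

tsutswongngingvev

definiteness = definite: zero marking, form stays tsutswongnge.
Attach noun class class IV -ung → tsutswongngeung.
Attach number plural -vo → tsutswongngeungvo.
Attach case genitive -av → tsutswongngeungvoav.
Apply vowel harmony: tsutswongngeungvoav → tsutswongngeingveev.
Apply vowel deletion: tsutswongngeingveev → tsutswongngingvev.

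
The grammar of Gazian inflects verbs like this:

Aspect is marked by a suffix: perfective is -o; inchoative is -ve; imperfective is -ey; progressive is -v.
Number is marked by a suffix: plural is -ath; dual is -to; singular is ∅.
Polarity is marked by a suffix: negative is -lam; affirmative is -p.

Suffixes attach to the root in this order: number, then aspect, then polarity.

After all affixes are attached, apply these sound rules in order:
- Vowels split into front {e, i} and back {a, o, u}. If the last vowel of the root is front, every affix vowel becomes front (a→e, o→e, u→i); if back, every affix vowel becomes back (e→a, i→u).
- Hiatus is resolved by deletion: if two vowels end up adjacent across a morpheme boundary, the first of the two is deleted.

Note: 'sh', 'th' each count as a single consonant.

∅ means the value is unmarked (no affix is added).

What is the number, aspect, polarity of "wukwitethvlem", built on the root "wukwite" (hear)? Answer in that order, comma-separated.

plural, progressive, negative

Segment: wukwite-ath-v-lam.
number: -ath → plural.
aspect: -v → progressive.
polarity: -lam → negative.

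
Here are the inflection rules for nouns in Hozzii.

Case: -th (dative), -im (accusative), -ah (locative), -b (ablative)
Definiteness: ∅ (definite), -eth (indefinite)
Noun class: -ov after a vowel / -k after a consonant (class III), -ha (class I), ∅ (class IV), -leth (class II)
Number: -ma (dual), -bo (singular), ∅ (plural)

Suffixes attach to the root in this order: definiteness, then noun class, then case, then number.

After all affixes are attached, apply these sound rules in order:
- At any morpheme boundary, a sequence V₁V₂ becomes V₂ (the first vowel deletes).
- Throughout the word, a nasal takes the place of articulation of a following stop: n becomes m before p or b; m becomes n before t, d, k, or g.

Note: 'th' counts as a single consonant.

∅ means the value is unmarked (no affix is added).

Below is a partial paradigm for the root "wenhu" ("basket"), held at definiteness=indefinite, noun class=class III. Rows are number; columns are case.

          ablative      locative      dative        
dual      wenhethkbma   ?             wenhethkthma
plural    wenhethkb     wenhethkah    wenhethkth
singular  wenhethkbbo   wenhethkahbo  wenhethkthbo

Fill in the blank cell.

wenhethkahma

Attach definiteness indefinite -eth → wenhueth.
Attach noun class class III -k (after consonant 'th') → wenhuethk.
Attach case locative -ah → wenhuethkah.
Attach number dual -ma → wenhuethkahma.
Apply vowel deletion: wenhuethkahma → wenhethkahma.
Nasal assimilation: no change.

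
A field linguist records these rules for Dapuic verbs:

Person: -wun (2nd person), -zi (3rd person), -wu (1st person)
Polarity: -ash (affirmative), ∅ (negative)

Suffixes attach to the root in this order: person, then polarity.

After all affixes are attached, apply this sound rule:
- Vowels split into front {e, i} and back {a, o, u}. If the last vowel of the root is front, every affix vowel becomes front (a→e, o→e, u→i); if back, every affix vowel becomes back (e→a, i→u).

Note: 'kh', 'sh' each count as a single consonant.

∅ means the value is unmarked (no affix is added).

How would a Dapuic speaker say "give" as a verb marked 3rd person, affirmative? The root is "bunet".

bunetziesh

Attach person 3rd person -zi → bunetzi.
Attach polarity affirmative -ash → bunetziash.
Apply vowel harmony: bunetziash → bunetziesh.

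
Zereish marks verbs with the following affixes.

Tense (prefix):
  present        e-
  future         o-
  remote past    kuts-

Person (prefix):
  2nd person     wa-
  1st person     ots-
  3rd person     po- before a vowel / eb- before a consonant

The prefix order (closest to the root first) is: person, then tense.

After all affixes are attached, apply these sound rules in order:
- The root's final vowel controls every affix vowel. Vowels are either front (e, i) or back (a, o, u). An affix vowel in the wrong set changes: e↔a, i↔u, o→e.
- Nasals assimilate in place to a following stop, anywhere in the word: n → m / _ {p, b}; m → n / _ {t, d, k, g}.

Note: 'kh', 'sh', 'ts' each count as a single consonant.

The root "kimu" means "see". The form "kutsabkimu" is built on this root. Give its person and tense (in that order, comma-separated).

Segment: kuts-eb-kimu.
person: po/eb- → 3rd person.
tense: kuts- → remote past.

3rd person, remote past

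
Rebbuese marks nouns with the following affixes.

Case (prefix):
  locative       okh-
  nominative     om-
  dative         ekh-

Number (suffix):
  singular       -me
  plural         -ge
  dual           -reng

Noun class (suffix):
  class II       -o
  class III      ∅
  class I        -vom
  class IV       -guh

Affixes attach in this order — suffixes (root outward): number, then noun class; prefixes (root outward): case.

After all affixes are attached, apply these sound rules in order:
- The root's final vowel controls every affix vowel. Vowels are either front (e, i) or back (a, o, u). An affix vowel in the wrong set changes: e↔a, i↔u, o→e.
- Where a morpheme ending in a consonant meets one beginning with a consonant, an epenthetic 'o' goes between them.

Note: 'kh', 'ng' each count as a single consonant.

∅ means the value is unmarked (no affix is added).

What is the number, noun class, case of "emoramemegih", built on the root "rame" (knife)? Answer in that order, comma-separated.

Segment: om-rame-me-guh.
number: -me → singular.
noun class: -guh → class IV.
case: om- → nominative.

singular, class IV, nominative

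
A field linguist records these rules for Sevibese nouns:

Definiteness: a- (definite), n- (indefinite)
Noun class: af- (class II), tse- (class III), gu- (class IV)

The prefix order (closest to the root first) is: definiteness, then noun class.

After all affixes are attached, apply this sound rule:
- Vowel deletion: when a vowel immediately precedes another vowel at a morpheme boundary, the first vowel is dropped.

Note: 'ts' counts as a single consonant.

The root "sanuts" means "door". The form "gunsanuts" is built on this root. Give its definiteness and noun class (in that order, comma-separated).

indefinite, class IV

Segment: gu-n-sanuts.
definiteness: n- → indefinite.
noun class: gu- → class IV.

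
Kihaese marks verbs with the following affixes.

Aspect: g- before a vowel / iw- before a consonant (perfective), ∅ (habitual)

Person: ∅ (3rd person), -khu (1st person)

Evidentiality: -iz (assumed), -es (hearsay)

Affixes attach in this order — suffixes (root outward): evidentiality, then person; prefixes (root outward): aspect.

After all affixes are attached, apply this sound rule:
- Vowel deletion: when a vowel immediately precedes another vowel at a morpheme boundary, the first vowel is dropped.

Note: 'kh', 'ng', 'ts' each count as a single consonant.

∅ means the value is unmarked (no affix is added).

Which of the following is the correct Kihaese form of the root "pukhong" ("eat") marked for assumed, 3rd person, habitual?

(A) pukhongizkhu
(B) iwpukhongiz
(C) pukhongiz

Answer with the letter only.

C

Attach evidentiality assumed -iz → pukhongiz.
aspect = habitual: zero marking, form stays pukhongiz.
person = 3rd person: zero marking, form stays pukhongiz.
Vowel deletion: no change.
So the correct form is pukhongiz, option (C).
(B) iwpukhongiz is wrong: it uses perfective instead of habitual for aspect.
(A) pukhongizkhu is wrong: it uses 1st person instead of 3rd person for person.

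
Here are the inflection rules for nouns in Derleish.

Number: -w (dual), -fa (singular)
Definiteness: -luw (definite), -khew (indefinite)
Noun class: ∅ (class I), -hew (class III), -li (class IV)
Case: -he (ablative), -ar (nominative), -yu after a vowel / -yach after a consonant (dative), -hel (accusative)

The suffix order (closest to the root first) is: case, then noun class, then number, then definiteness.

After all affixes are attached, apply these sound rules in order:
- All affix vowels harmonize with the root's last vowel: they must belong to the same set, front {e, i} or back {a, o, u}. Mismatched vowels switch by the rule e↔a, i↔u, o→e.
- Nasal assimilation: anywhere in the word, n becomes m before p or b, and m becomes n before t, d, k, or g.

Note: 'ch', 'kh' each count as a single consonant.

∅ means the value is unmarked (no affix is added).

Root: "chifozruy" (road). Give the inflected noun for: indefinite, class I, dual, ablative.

Attach case ablative -he → chifozruyhe.
noun class = class I: zero marking, form stays chifozruyhe.
Attach number dual -w → chifozruyhew.
Attach definiteness indefinite -khew → chifozruyhewkhew.
Apply vowel harmony: chifozruyhewkhew → chifozruyhawkhaw.
Nasal assimilation: no change.

chifozruyhawkhaw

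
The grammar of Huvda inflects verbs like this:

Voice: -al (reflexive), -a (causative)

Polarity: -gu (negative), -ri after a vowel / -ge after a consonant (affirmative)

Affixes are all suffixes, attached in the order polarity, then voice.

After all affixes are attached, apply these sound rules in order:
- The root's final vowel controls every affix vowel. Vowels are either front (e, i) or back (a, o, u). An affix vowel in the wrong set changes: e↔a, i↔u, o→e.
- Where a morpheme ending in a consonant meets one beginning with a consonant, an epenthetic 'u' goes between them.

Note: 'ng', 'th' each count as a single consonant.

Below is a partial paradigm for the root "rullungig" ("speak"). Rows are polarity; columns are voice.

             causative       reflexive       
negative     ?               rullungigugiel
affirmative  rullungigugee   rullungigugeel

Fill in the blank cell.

Attach polarity negative -gu → rullungiggu.
Attach voice causative -a → rullungiggua.
Apply vowel harmony: rullungiggua → rullungiggie.
Apply epenthesis: rullungiggie → rullungigugie.

rullungigugie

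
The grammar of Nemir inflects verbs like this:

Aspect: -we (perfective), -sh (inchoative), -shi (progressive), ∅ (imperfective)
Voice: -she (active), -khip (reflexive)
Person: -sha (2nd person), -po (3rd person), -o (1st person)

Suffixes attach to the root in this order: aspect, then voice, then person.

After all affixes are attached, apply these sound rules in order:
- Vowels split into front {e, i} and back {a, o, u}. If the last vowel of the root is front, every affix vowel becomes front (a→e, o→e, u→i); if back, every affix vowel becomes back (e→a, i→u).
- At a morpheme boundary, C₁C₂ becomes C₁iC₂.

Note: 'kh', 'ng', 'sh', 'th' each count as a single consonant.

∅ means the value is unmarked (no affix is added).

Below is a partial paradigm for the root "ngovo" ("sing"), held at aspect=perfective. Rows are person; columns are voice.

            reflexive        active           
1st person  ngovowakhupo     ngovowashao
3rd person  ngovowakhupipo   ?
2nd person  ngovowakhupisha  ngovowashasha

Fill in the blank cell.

Attach aspect perfective -we → ngovowe.
Attach voice active -she → ngovoweshe.
Attach person 3rd person -po → ngovoweshepo.
Apply vowel harmony: ngovoweshepo → ngovowashapo.
Epenthesis: no change.

ngovowashapo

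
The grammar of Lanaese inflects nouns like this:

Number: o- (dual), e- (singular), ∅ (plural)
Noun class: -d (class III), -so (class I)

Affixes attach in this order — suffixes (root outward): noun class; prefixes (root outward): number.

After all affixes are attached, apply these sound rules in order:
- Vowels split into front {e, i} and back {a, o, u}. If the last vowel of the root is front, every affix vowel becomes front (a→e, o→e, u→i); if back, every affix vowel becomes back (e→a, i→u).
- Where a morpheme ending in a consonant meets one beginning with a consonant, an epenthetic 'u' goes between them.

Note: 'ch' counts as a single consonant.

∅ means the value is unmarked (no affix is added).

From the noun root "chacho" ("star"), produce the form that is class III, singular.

Attach noun class class III -d → chachod.
Attach number singular e- → echachod.
Apply vowel harmony: echachod → achachod.
Epenthesis: no change.

achachod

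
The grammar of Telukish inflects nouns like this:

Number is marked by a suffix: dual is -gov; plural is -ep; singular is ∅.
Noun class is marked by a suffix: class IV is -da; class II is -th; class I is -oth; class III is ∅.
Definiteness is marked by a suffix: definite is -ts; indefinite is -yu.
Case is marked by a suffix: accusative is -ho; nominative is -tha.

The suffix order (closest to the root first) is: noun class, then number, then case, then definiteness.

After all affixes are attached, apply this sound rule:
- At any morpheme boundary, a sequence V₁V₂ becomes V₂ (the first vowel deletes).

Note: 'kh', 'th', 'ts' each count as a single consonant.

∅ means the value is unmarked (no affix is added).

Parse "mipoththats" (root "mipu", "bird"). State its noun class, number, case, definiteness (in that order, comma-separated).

class I, singular, nominative, definite

Segment: mipu-oth-tha-ts.
noun class: -oth → class I.
number: ∅ → singular.
case: -tha → nominative.
definiteness: -ts → definite.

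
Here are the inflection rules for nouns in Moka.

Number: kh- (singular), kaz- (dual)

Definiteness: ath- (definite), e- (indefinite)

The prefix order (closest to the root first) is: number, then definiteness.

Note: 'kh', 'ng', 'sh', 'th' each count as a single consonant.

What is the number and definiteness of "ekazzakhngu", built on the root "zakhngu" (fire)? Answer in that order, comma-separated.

Segment: e-kaz-zakhngu.
number: kaz- → dual.
definiteness: e- → indefinite.

dual, indefinite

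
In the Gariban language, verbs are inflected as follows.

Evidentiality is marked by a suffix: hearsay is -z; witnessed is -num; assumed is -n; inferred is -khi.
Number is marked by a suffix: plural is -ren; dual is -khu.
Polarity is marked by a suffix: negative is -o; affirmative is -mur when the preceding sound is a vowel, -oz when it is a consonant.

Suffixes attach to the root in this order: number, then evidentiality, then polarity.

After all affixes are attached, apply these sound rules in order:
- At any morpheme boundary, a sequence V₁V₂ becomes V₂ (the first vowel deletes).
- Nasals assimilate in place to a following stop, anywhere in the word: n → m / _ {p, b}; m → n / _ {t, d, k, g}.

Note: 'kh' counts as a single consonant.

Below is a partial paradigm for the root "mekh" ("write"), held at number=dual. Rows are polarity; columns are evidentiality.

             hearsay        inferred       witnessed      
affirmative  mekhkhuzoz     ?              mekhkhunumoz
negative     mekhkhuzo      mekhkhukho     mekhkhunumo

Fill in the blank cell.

mekhkhukhimur

Attach number dual -khu → mekhkhu.
Attach evidentiality inferred -khi → mekhkhukhi.
Attach polarity affirmative -mur (after vowel 'i') → mekhkhukhimur.
Vowel deletion: no change.
Nasal assimilation: no change.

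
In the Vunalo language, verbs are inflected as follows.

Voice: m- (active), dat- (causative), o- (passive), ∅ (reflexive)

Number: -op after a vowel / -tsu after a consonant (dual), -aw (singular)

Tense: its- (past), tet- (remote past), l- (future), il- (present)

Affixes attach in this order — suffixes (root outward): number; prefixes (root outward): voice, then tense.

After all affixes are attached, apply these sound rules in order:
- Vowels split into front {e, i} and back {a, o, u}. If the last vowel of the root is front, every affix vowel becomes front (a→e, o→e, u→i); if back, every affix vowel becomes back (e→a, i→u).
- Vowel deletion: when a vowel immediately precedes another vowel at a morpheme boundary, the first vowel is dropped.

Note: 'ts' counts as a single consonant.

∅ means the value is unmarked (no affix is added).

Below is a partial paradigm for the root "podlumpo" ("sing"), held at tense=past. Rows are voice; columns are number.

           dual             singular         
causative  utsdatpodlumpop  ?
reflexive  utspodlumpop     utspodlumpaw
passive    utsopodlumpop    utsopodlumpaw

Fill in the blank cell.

Attach number singular -aw → podlumpoaw.
Attach voice causative dat- → datpodlumpoaw.
Attach tense past its- → itsdatpodlumpoaw.
Apply vowel harmony: itsdatpodlumpoaw → utsdatpodlumpoaw.
Apply vowel deletion: utsdatpodlumpoaw → utsdatpodlumpaw.

utsdatpodlumpaw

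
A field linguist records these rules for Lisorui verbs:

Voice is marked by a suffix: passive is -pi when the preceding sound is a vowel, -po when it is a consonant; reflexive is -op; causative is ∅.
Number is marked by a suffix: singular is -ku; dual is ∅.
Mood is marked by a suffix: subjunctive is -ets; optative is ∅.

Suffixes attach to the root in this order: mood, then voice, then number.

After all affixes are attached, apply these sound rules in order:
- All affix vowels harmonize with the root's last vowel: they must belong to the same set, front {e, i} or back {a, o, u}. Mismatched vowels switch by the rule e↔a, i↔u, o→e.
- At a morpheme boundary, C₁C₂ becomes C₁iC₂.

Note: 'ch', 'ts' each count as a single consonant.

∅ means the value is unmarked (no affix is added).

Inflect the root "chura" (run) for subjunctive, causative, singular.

Attach mood subjunctive -ets → churaets.
voice = causative: zero marking, form stays churaets.
Attach number singular -ku → churaetsku.
Apply vowel harmony: churaetsku → churaatsku.
Apply epenthesis: churaatsku → churaatsiku.

churaatsiku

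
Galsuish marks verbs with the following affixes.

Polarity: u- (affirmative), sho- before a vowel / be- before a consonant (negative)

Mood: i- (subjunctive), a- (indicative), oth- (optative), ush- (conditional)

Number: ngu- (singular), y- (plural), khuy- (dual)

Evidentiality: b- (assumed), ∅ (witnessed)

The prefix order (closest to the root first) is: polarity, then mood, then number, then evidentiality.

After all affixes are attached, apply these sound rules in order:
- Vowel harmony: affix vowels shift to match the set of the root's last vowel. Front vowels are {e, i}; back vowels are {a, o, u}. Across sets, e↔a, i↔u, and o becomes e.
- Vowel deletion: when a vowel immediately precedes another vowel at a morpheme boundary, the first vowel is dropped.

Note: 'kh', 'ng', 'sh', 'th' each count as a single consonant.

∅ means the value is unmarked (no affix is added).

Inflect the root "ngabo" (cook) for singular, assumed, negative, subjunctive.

bngubangabo

Attach polarity negative be- (before consonant 'ng') → bengabo.
Attach mood subjunctive i- → ibengabo.
Attach number singular ngu- → nguibengabo.
Attach evidentiality assumed b- → bnguibengabo.
Apply vowel harmony: bnguibengabo → bnguubangabo.
Apply vowel deletion: bnguubangabo → bngubangabo.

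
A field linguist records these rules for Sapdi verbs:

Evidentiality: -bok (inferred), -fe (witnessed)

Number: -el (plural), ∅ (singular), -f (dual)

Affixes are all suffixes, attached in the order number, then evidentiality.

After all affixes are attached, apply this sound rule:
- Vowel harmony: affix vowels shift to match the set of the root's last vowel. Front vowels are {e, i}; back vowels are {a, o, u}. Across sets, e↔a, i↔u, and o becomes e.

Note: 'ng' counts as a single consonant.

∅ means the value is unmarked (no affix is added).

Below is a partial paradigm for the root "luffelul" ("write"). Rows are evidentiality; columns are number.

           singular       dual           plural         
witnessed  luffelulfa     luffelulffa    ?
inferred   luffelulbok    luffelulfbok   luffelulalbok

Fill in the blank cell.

Attach number plural -el → luffelulel.
Attach evidentiality witnessed -fe → luffelulelfe.
Apply vowel harmony: luffelulelfe → luffelulalfa.

luffelulalfa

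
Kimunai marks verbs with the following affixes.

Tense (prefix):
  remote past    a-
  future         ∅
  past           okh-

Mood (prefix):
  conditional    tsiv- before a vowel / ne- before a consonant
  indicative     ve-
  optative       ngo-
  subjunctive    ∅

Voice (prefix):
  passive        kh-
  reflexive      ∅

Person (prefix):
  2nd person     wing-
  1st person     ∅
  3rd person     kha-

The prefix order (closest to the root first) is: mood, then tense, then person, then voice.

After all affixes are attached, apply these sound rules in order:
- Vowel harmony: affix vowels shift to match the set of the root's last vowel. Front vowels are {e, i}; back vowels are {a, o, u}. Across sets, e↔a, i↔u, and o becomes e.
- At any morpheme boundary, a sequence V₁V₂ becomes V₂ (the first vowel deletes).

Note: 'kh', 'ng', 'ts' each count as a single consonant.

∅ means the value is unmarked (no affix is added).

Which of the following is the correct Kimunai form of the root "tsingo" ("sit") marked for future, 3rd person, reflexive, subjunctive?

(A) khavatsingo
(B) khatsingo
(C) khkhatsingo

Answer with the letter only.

mood = subjunctive: zero marking, form stays tsingo.
tense = future: zero marking, form stays tsingo.
Attach person 3rd person kha- → khatsingo.
voice = reflexive: zero marking, form stays khatsingo.
Vowel harmony: no change.
Vowel deletion: no change.
So the correct form is khatsingo, option (B).
(C) khkhatsingo is wrong: it uses passive instead of reflexive for voice.
(A) khavatsingo is wrong: it uses indicative instead of subjunctive for mood.

B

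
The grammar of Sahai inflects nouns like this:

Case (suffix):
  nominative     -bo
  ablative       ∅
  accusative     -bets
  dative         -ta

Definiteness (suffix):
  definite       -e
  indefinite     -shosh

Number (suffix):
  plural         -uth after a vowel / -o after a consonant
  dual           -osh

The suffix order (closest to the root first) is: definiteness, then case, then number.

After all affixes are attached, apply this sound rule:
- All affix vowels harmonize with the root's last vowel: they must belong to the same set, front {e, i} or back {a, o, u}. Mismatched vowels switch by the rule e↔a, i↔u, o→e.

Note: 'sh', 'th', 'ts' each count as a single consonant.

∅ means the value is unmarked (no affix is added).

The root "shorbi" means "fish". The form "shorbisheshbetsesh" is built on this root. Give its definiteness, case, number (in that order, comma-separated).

Segment: shorbi-shosh-bets-osh.
definiteness: -shosh → indefinite.
case: -bets → accusative.
number: -osh → dual.

indefinite, accusative, dual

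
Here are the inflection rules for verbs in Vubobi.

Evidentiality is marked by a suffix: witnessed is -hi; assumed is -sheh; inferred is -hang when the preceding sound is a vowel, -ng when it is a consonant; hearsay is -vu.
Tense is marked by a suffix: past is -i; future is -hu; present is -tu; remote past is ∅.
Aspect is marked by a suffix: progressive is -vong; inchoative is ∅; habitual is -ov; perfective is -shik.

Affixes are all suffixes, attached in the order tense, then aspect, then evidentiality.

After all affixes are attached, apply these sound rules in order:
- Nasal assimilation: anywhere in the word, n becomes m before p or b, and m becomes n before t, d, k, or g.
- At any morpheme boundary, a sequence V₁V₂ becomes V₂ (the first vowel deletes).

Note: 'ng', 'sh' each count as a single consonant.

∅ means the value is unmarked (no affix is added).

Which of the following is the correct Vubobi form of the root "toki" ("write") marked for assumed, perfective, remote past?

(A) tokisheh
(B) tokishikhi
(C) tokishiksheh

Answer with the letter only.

tense = remote past: zero marking, form stays toki.
Attach aspect perfective -shik → tokishik.
Attach evidentiality assumed -sheh → tokishiksheh.
Nasal assimilation: no change.
Vowel deletion: no change.
So the correct form is tokishiksheh, option (C).
(B) tokishikhi is wrong: it uses witnessed instead of assumed for evidentiality.
(A) tokisheh is wrong: it uses inchoative instead of perfective for aspect.

C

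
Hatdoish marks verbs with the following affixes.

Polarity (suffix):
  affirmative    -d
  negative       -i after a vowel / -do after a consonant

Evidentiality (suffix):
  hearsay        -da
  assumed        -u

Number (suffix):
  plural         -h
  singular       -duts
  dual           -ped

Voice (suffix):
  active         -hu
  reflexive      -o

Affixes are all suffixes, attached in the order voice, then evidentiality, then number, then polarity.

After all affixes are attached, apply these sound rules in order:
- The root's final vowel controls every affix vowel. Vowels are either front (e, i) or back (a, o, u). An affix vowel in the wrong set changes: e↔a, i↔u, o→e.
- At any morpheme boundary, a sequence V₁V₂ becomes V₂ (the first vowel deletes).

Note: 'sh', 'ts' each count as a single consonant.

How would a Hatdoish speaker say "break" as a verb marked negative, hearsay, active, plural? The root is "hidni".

hidnihidehde

Attach voice active -hu → hidnihu.
Attach evidentiality hearsay -da → hidnihuda.
Attach number plural -h → hidnihudah.
Attach polarity negative -do (after consonant 'h') → hidnihudahdo.
Apply vowel harmony: hidnihudahdo → hidnihidehde.
Vowel deletion: no change.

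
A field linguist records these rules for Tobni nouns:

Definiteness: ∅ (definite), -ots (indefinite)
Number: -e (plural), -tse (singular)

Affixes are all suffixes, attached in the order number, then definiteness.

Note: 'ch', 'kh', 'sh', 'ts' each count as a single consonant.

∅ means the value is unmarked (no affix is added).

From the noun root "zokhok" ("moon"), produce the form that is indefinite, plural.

Attach number plural -e → zokhoke.
Attach definiteness indefinite -ots → zokhokeots.

zokhokeots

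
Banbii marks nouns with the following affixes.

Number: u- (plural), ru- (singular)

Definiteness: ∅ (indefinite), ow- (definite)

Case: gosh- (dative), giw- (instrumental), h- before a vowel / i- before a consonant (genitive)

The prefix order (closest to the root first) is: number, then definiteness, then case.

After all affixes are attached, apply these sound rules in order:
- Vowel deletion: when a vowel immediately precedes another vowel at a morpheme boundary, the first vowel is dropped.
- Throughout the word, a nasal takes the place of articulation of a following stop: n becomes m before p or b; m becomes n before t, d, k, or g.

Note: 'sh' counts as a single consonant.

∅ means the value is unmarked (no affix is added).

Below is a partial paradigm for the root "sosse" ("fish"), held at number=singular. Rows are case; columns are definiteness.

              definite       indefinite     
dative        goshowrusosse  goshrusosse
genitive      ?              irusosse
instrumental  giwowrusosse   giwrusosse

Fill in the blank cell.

howrusosse

Attach number singular ru- → rusosse.
Attach definiteness definite ow- → owrusosse.
Attach case genitive h- (before vowel 'o') → howrusosse.
Vowel deletion: no change.
Nasal assimilation: no change.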